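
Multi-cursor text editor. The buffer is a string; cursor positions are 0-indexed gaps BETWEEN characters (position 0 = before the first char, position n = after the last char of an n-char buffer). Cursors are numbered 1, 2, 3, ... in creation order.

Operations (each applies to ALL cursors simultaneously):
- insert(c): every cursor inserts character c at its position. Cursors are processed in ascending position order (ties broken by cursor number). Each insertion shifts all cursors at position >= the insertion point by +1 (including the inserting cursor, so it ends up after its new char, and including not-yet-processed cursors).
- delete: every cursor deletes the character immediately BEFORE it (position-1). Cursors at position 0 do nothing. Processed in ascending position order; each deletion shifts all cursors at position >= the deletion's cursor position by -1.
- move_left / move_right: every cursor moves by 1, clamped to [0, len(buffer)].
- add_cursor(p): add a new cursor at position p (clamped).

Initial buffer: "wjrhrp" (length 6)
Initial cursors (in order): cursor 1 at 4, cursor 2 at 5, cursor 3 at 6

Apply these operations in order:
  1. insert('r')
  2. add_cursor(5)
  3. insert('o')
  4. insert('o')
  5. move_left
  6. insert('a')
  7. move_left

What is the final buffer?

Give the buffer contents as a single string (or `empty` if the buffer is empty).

Answer: wjrhroooaaorroaoproao

Derivation:
After op 1 (insert('r')): buffer="wjrhrrrpr" (len 9), cursors c1@5 c2@7 c3@9, authorship ....1.2.3
After op 2 (add_cursor(5)): buffer="wjrhrrrpr" (len 9), cursors c1@5 c4@5 c2@7 c3@9, authorship ....1.2.3
After op 3 (insert('o')): buffer="wjrhroorropro" (len 13), cursors c1@7 c4@7 c2@10 c3@13, authorship ....114.22.33
After op 4 (insert('o')): buffer="wjrhroooorrooproo" (len 17), cursors c1@9 c4@9 c2@13 c3@17, authorship ....11414.222.333
After op 5 (move_left): buffer="wjrhroooorrooproo" (len 17), cursors c1@8 c4@8 c2@12 c3@16, authorship ....11414.222.333
After op 6 (insert('a')): buffer="wjrhroooaaorroaoproao" (len 21), cursors c1@10 c4@10 c2@15 c3@20, authorship ....1141144.2222.3333
After op 7 (move_left): buffer="wjrhroooaaorroaoproao" (len 21), cursors c1@9 c4@9 c2@14 c3@19, authorship ....1141144.2222.3333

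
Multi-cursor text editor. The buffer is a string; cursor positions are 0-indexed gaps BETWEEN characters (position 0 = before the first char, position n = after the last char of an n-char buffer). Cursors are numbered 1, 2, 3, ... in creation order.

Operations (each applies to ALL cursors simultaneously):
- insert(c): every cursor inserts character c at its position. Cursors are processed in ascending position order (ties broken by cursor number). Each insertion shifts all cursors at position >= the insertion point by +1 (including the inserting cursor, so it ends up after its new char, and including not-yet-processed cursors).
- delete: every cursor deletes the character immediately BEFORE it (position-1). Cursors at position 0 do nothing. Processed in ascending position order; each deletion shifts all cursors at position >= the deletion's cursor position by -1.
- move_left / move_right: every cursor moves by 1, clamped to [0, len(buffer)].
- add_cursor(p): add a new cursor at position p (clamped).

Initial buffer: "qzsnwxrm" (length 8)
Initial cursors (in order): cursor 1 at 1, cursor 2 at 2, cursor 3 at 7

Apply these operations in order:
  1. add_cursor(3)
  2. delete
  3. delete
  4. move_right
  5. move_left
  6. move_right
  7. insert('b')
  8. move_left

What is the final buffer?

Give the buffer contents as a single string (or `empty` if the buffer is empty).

After op 1 (add_cursor(3)): buffer="qzsnwxrm" (len 8), cursors c1@1 c2@2 c4@3 c3@7, authorship ........
After op 2 (delete): buffer="nwxm" (len 4), cursors c1@0 c2@0 c4@0 c3@3, authorship ....
After op 3 (delete): buffer="nwm" (len 3), cursors c1@0 c2@0 c4@0 c3@2, authorship ...
After op 4 (move_right): buffer="nwm" (len 3), cursors c1@1 c2@1 c4@1 c3@3, authorship ...
After op 5 (move_left): buffer="nwm" (len 3), cursors c1@0 c2@0 c4@0 c3@2, authorship ...
After op 6 (move_right): buffer="nwm" (len 3), cursors c1@1 c2@1 c4@1 c3@3, authorship ...
After op 7 (insert('b')): buffer="nbbbwmb" (len 7), cursors c1@4 c2@4 c4@4 c3@7, authorship .124..3
After op 8 (move_left): buffer="nbbbwmb" (len 7), cursors c1@3 c2@3 c4@3 c3@6, authorship .124..3

Answer: nbbbwmb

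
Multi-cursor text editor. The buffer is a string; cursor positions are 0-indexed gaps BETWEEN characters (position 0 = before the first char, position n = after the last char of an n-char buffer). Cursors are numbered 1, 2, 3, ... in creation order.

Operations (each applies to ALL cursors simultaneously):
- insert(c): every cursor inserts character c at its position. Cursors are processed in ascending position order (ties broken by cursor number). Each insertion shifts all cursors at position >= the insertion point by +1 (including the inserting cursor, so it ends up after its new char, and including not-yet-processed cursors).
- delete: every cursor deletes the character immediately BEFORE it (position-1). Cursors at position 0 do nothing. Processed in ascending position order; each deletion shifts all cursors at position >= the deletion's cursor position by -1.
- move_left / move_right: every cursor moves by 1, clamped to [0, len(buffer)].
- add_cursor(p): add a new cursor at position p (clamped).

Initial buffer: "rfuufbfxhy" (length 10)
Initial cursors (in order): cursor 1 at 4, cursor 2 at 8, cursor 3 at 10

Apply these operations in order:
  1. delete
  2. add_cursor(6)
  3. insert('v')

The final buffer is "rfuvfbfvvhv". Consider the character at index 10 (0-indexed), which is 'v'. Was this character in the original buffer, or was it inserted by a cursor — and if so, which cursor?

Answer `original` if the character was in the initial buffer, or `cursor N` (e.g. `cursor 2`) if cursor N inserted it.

After op 1 (delete): buffer="rfufbfh" (len 7), cursors c1@3 c2@6 c3@7, authorship .......
After op 2 (add_cursor(6)): buffer="rfufbfh" (len 7), cursors c1@3 c2@6 c4@6 c3@7, authorship .......
After op 3 (insert('v')): buffer="rfuvfbfvvhv" (len 11), cursors c1@4 c2@9 c4@9 c3@11, authorship ...1...24.3
Authorship (.=original, N=cursor N): . . . 1 . . . 2 4 . 3
Index 10: author = 3

Answer: cursor 3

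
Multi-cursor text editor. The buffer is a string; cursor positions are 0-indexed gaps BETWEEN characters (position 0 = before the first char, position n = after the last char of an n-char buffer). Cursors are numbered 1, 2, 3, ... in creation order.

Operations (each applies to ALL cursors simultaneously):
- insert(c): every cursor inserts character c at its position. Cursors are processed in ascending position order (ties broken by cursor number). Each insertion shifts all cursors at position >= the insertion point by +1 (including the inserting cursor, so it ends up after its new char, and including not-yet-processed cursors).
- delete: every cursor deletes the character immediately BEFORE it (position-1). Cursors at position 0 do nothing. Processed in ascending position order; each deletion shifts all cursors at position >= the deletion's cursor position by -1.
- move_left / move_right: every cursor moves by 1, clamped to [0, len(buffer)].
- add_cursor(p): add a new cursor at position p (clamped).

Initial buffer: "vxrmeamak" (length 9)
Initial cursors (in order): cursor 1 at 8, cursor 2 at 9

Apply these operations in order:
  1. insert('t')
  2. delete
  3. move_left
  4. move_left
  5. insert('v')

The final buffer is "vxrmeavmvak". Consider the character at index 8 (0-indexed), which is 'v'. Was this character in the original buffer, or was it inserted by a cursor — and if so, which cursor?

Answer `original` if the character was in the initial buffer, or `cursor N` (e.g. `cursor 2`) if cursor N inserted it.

After op 1 (insert('t')): buffer="vxrmeamatkt" (len 11), cursors c1@9 c2@11, authorship ........1.2
After op 2 (delete): buffer="vxrmeamak" (len 9), cursors c1@8 c2@9, authorship .........
After op 3 (move_left): buffer="vxrmeamak" (len 9), cursors c1@7 c2@8, authorship .........
After op 4 (move_left): buffer="vxrmeamak" (len 9), cursors c1@6 c2@7, authorship .........
After op 5 (insert('v')): buffer="vxrmeavmvak" (len 11), cursors c1@7 c2@9, authorship ......1.2..
Authorship (.=original, N=cursor N): . . . . . . 1 . 2 . .
Index 8: author = 2

Answer: cursor 2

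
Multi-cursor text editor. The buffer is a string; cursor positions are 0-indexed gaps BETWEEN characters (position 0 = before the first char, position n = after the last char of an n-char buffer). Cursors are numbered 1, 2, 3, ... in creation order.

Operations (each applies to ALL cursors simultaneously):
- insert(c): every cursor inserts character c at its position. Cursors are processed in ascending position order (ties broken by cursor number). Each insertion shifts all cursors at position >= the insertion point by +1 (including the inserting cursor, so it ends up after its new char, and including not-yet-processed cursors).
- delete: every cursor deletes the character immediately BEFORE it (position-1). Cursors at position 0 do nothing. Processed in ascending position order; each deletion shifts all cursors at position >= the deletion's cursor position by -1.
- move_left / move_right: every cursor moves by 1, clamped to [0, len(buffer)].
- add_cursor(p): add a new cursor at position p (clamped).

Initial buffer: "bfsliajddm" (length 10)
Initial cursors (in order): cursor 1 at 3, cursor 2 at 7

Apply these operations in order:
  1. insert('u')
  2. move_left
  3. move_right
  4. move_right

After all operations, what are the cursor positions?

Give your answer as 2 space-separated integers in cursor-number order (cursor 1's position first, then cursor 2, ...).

Answer: 5 10

Derivation:
After op 1 (insert('u')): buffer="bfsuliajuddm" (len 12), cursors c1@4 c2@9, authorship ...1....2...
After op 2 (move_left): buffer="bfsuliajuddm" (len 12), cursors c1@3 c2@8, authorship ...1....2...
After op 3 (move_right): buffer="bfsuliajuddm" (len 12), cursors c1@4 c2@9, authorship ...1....2...
After op 4 (move_right): buffer="bfsuliajuddm" (len 12), cursors c1@5 c2@10, authorship ...1....2...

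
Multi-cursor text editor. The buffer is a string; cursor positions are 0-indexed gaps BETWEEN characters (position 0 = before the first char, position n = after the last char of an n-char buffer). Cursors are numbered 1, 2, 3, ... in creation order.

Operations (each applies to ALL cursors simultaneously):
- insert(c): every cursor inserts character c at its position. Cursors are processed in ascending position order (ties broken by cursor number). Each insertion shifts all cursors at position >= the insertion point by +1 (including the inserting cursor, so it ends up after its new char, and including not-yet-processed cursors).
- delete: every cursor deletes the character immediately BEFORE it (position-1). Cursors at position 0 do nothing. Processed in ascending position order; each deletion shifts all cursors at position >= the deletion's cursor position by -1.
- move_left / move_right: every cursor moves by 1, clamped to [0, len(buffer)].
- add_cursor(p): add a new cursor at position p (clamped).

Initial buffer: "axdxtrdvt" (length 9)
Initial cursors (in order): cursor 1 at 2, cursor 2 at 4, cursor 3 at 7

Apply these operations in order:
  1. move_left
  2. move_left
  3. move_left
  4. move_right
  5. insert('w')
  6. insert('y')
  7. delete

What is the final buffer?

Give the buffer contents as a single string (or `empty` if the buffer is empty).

After op 1 (move_left): buffer="axdxtrdvt" (len 9), cursors c1@1 c2@3 c3@6, authorship .........
After op 2 (move_left): buffer="axdxtrdvt" (len 9), cursors c1@0 c2@2 c3@5, authorship .........
After op 3 (move_left): buffer="axdxtrdvt" (len 9), cursors c1@0 c2@1 c3@4, authorship .........
After op 4 (move_right): buffer="axdxtrdvt" (len 9), cursors c1@1 c2@2 c3@5, authorship .........
After op 5 (insert('w')): buffer="awxwdxtwrdvt" (len 12), cursors c1@2 c2@4 c3@8, authorship .1.2...3....
After op 6 (insert('y')): buffer="awyxwydxtwyrdvt" (len 15), cursors c1@3 c2@6 c3@11, authorship .11.22...33....
After op 7 (delete): buffer="awxwdxtwrdvt" (len 12), cursors c1@2 c2@4 c3@8, authorship .1.2...3....

Answer: awxwdxtwrdvt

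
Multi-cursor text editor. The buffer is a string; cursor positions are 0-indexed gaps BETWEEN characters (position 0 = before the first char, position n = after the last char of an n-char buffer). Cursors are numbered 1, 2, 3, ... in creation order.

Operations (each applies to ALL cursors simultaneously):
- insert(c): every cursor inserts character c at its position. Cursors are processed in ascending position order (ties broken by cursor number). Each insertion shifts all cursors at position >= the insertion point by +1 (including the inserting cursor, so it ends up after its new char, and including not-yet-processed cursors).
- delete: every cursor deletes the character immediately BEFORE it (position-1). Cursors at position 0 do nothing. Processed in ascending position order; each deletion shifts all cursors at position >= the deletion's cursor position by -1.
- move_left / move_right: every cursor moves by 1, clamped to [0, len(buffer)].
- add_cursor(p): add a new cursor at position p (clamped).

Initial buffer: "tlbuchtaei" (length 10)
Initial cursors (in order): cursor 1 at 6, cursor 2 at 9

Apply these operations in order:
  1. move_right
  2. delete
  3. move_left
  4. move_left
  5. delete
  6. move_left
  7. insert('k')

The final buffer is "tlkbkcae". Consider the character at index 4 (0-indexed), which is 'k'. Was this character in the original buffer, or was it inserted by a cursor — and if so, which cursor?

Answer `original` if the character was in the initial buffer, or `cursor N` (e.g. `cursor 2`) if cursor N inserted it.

After op 1 (move_right): buffer="tlbuchtaei" (len 10), cursors c1@7 c2@10, authorship ..........
After op 2 (delete): buffer="tlbuchae" (len 8), cursors c1@6 c2@8, authorship ........
After op 3 (move_left): buffer="tlbuchae" (len 8), cursors c1@5 c2@7, authorship ........
After op 4 (move_left): buffer="tlbuchae" (len 8), cursors c1@4 c2@6, authorship ........
After op 5 (delete): buffer="tlbcae" (len 6), cursors c1@3 c2@4, authorship ......
After op 6 (move_left): buffer="tlbcae" (len 6), cursors c1@2 c2@3, authorship ......
After op 7 (insert('k')): buffer="tlkbkcae" (len 8), cursors c1@3 c2@5, authorship ..1.2...
Authorship (.=original, N=cursor N): . . 1 . 2 . . .
Index 4: author = 2

Answer: cursor 2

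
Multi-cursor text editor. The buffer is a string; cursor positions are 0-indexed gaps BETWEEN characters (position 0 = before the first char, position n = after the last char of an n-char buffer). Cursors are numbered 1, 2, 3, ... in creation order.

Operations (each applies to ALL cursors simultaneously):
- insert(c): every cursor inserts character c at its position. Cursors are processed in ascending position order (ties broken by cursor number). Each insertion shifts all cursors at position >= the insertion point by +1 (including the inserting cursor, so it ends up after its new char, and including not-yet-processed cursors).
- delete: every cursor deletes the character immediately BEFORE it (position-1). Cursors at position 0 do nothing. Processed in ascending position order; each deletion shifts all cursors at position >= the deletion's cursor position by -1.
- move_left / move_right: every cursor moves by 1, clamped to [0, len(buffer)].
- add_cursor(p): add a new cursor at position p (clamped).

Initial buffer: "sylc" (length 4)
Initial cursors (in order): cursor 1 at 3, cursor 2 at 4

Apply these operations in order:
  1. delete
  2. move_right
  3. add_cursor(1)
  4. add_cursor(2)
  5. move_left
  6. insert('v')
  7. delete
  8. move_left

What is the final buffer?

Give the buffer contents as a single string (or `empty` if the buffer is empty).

Answer: sy

Derivation:
After op 1 (delete): buffer="sy" (len 2), cursors c1@2 c2@2, authorship ..
After op 2 (move_right): buffer="sy" (len 2), cursors c1@2 c2@2, authorship ..
After op 3 (add_cursor(1)): buffer="sy" (len 2), cursors c3@1 c1@2 c2@2, authorship ..
After op 4 (add_cursor(2)): buffer="sy" (len 2), cursors c3@1 c1@2 c2@2 c4@2, authorship ..
After op 5 (move_left): buffer="sy" (len 2), cursors c3@0 c1@1 c2@1 c4@1, authorship ..
After op 6 (insert('v')): buffer="vsvvvy" (len 6), cursors c3@1 c1@5 c2@5 c4@5, authorship 3.124.
After op 7 (delete): buffer="sy" (len 2), cursors c3@0 c1@1 c2@1 c4@1, authorship ..
After op 8 (move_left): buffer="sy" (len 2), cursors c1@0 c2@0 c3@0 c4@0, authorship ..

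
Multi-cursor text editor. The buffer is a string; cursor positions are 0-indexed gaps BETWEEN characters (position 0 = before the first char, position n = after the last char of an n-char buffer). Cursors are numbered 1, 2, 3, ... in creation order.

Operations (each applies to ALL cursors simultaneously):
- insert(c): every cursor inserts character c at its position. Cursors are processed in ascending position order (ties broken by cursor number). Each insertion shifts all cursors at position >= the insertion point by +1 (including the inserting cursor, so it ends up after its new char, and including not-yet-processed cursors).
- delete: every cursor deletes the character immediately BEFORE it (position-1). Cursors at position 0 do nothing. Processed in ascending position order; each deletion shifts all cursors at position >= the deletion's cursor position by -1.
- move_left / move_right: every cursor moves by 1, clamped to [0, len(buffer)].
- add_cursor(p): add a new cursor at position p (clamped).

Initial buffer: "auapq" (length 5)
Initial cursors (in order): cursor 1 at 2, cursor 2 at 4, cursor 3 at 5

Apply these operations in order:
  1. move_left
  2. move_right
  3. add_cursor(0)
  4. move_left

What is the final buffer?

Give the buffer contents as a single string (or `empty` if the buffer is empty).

After op 1 (move_left): buffer="auapq" (len 5), cursors c1@1 c2@3 c3@4, authorship .....
After op 2 (move_right): buffer="auapq" (len 5), cursors c1@2 c2@4 c3@5, authorship .....
After op 3 (add_cursor(0)): buffer="auapq" (len 5), cursors c4@0 c1@2 c2@4 c3@5, authorship .....
After op 4 (move_left): buffer="auapq" (len 5), cursors c4@0 c1@1 c2@3 c3@4, authorship .....

Answer: auapq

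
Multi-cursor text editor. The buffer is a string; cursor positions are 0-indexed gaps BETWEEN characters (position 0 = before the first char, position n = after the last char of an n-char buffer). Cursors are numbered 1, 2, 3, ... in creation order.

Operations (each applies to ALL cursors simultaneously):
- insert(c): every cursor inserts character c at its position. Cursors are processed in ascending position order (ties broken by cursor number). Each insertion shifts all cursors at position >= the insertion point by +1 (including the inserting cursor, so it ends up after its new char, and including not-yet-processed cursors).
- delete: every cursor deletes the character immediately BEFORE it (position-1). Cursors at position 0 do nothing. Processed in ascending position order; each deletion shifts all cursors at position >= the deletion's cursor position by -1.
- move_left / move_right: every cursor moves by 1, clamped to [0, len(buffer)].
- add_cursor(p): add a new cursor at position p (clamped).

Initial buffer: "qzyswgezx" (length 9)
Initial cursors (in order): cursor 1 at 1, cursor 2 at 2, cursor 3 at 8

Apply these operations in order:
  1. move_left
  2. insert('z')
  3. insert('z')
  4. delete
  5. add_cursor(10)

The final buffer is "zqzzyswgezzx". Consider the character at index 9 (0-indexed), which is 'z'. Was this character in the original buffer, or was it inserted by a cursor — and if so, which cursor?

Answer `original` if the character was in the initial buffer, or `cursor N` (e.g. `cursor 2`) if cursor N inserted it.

Answer: cursor 3

Derivation:
After op 1 (move_left): buffer="qzyswgezx" (len 9), cursors c1@0 c2@1 c3@7, authorship .........
After op 2 (insert('z')): buffer="zqzzyswgezzx" (len 12), cursors c1@1 c2@3 c3@10, authorship 1.2......3..
After op 3 (insert('z')): buffer="zzqzzzyswgezzzx" (len 15), cursors c1@2 c2@5 c3@13, authorship 11.22......33..
After op 4 (delete): buffer="zqzzyswgezzx" (len 12), cursors c1@1 c2@3 c3@10, authorship 1.2......3..
After op 5 (add_cursor(10)): buffer="zqzzyswgezzx" (len 12), cursors c1@1 c2@3 c3@10 c4@10, authorship 1.2......3..
Authorship (.=original, N=cursor N): 1 . 2 . . . . . . 3 . .
Index 9: author = 3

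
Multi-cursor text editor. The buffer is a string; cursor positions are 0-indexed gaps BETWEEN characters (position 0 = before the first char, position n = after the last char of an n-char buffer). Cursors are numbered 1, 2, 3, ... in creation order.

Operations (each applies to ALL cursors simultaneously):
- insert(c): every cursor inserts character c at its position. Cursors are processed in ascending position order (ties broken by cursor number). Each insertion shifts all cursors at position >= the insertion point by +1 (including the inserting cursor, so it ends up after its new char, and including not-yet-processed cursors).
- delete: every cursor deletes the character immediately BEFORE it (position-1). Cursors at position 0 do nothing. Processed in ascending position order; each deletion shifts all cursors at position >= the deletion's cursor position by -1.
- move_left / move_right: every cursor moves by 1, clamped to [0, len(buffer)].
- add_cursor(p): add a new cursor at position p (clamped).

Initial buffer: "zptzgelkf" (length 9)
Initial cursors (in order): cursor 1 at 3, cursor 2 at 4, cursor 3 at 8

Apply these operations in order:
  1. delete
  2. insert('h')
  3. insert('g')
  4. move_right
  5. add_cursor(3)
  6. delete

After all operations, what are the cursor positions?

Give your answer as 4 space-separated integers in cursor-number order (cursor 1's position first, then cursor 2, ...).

Answer: 4 4 8 2

Derivation:
After op 1 (delete): buffer="zpgelf" (len 6), cursors c1@2 c2@2 c3@5, authorship ......
After op 2 (insert('h')): buffer="zphhgelhf" (len 9), cursors c1@4 c2@4 c3@8, authorship ..12...3.
After op 3 (insert('g')): buffer="zphhgggelhgf" (len 12), cursors c1@6 c2@6 c3@11, authorship ..1212...33.
After op 4 (move_right): buffer="zphhgggelhgf" (len 12), cursors c1@7 c2@7 c3@12, authorship ..1212...33.
After op 5 (add_cursor(3)): buffer="zphhgggelhgf" (len 12), cursors c4@3 c1@7 c2@7 c3@12, authorship ..1212...33.
After op 6 (delete): buffer="zphgelhg" (len 8), cursors c4@2 c1@4 c2@4 c3@8, authorship ..21..33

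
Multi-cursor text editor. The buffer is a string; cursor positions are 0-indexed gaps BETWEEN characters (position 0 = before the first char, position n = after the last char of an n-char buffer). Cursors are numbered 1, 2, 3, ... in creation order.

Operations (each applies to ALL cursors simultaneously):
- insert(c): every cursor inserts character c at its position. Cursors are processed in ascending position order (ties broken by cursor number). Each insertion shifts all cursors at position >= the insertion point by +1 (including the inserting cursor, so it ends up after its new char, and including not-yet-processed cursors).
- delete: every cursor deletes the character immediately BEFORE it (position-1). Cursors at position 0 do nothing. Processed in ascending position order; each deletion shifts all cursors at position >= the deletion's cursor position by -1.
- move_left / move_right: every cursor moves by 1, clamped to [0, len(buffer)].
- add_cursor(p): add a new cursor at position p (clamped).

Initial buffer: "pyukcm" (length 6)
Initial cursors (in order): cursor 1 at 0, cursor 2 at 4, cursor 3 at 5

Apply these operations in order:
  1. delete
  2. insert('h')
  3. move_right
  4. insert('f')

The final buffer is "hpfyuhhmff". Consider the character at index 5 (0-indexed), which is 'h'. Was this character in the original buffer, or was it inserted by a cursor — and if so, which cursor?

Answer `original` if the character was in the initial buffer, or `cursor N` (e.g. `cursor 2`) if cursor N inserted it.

Answer: cursor 2

Derivation:
After op 1 (delete): buffer="pyum" (len 4), cursors c1@0 c2@3 c3@3, authorship ....
After op 2 (insert('h')): buffer="hpyuhhm" (len 7), cursors c1@1 c2@6 c3@6, authorship 1...23.
After op 3 (move_right): buffer="hpyuhhm" (len 7), cursors c1@2 c2@7 c3@7, authorship 1...23.
After op 4 (insert('f')): buffer="hpfyuhhmff" (len 10), cursors c1@3 c2@10 c3@10, authorship 1.1..23.23
Authorship (.=original, N=cursor N): 1 . 1 . . 2 3 . 2 3
Index 5: author = 2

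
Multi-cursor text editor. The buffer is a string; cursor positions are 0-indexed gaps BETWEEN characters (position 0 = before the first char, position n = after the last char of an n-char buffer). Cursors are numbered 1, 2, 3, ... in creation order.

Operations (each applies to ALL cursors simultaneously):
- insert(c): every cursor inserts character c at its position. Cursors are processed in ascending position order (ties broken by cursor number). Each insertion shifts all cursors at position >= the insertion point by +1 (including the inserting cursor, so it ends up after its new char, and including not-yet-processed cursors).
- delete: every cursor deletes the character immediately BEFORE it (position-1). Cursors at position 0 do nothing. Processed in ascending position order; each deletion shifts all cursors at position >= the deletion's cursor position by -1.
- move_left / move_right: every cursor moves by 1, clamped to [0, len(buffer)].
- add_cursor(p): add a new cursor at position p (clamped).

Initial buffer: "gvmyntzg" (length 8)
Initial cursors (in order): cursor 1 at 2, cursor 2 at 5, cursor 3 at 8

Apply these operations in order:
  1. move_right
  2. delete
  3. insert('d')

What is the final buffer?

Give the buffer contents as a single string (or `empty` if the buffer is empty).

Answer: gvdyndzd

Derivation:
After op 1 (move_right): buffer="gvmyntzg" (len 8), cursors c1@3 c2@6 c3@8, authorship ........
After op 2 (delete): buffer="gvynz" (len 5), cursors c1@2 c2@4 c3@5, authorship .....
After op 3 (insert('d')): buffer="gvdyndzd" (len 8), cursors c1@3 c2@6 c3@8, authorship ..1..2.3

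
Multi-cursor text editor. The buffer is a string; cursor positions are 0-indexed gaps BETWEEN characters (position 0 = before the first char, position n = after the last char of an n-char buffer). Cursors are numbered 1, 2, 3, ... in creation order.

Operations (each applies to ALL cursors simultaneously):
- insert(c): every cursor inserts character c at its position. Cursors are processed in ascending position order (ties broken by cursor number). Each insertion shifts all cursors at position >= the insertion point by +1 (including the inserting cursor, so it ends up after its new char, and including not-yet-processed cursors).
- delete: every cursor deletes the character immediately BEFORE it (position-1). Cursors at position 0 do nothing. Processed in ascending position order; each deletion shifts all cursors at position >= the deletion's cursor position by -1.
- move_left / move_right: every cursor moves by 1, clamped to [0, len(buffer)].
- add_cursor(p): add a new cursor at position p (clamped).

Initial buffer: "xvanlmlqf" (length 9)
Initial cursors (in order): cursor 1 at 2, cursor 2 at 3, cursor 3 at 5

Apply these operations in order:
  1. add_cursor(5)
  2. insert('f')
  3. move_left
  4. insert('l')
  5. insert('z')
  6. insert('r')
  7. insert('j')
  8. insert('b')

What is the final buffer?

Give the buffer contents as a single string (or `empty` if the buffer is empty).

Answer: xvlzrjbfalzrjbfnlfllzzrrjjbbfmlqf

Derivation:
After op 1 (add_cursor(5)): buffer="xvanlmlqf" (len 9), cursors c1@2 c2@3 c3@5 c4@5, authorship .........
After op 2 (insert('f')): buffer="xvfafnlffmlqf" (len 13), cursors c1@3 c2@5 c3@9 c4@9, authorship ..1.2..34....
After op 3 (move_left): buffer="xvfafnlffmlqf" (len 13), cursors c1@2 c2@4 c3@8 c4@8, authorship ..1.2..34....
After op 4 (insert('l')): buffer="xvlfalfnlfllfmlqf" (len 17), cursors c1@3 c2@6 c3@12 c4@12, authorship ..11.22..3344....
After op 5 (insert('z')): buffer="xvlzfalzfnlfllzzfmlqf" (len 21), cursors c1@4 c2@8 c3@16 c4@16, authorship ..111.222..334344....
After op 6 (insert('r')): buffer="xvlzrfalzrfnlfllzzrrfmlqf" (len 25), cursors c1@5 c2@10 c3@20 c4@20, authorship ..1111.2222..33434344....
After op 7 (insert('j')): buffer="xvlzrjfalzrjfnlfllzzrrjjfmlqf" (len 29), cursors c1@6 c2@12 c3@24 c4@24, authorship ..11111.22222..3343434344....
After op 8 (insert('b')): buffer="xvlzrjbfalzrjbfnlfllzzrrjjbbfmlqf" (len 33), cursors c1@7 c2@14 c3@28 c4@28, authorship ..111111.222222..334343434344....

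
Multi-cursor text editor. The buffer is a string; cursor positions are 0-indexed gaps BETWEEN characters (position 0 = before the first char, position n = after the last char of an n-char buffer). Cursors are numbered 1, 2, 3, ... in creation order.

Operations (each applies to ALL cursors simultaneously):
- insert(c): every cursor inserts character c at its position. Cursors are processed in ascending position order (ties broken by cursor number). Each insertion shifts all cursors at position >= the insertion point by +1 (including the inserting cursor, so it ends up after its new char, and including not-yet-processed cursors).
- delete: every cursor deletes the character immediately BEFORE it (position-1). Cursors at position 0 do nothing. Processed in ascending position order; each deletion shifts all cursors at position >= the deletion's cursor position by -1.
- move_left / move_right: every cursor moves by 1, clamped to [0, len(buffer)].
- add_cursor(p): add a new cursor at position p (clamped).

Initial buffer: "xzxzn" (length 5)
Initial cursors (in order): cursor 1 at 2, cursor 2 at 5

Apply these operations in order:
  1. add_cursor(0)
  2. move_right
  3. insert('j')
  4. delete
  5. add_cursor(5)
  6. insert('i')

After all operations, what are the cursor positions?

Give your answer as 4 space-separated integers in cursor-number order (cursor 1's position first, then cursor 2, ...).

Answer: 5 9 2 9

Derivation:
After op 1 (add_cursor(0)): buffer="xzxzn" (len 5), cursors c3@0 c1@2 c2@5, authorship .....
After op 2 (move_right): buffer="xzxzn" (len 5), cursors c3@1 c1@3 c2@5, authorship .....
After op 3 (insert('j')): buffer="xjzxjznj" (len 8), cursors c3@2 c1@5 c2@8, authorship .3..1..2
After op 4 (delete): buffer="xzxzn" (len 5), cursors c3@1 c1@3 c2@5, authorship .....
After op 5 (add_cursor(5)): buffer="xzxzn" (len 5), cursors c3@1 c1@3 c2@5 c4@5, authorship .....
After op 6 (insert('i')): buffer="xizxiznii" (len 9), cursors c3@2 c1@5 c2@9 c4@9, authorship .3..1..24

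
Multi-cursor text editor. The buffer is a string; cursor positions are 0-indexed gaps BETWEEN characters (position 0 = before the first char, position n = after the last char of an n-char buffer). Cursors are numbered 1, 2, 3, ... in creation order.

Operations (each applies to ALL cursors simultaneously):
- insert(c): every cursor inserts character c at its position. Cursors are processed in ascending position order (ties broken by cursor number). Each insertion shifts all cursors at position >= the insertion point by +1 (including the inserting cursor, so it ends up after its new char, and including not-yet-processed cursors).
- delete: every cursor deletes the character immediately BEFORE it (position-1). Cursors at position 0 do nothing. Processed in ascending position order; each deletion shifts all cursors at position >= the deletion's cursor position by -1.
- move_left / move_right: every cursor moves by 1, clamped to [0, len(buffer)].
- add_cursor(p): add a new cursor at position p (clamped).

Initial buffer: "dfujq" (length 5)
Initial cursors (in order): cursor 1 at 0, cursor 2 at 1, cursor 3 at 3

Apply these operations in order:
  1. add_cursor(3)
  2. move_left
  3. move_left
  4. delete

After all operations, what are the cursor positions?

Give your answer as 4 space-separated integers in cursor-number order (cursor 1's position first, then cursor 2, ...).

After op 1 (add_cursor(3)): buffer="dfujq" (len 5), cursors c1@0 c2@1 c3@3 c4@3, authorship .....
After op 2 (move_left): buffer="dfujq" (len 5), cursors c1@0 c2@0 c3@2 c4@2, authorship .....
After op 3 (move_left): buffer="dfujq" (len 5), cursors c1@0 c2@0 c3@1 c4@1, authorship .....
After op 4 (delete): buffer="fujq" (len 4), cursors c1@0 c2@0 c3@0 c4@0, authorship ....

Answer: 0 0 0 0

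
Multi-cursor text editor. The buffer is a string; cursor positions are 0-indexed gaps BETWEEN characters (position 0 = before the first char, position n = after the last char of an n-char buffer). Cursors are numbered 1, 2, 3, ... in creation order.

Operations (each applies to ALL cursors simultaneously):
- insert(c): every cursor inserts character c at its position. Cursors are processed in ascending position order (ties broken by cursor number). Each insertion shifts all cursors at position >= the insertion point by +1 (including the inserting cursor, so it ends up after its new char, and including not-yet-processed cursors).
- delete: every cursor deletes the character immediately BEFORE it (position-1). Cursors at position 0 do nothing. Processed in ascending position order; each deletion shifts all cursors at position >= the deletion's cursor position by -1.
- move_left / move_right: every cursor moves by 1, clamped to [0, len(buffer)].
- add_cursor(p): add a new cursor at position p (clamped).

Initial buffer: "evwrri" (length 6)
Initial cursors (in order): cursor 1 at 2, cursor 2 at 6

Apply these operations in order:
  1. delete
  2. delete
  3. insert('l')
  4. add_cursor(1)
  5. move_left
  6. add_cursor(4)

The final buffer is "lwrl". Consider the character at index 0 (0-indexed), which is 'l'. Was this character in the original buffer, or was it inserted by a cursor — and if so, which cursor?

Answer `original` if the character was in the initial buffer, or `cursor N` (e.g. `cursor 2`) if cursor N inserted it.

After op 1 (delete): buffer="ewrr" (len 4), cursors c1@1 c2@4, authorship ....
After op 2 (delete): buffer="wr" (len 2), cursors c1@0 c2@2, authorship ..
After op 3 (insert('l')): buffer="lwrl" (len 4), cursors c1@1 c2@4, authorship 1..2
After op 4 (add_cursor(1)): buffer="lwrl" (len 4), cursors c1@1 c3@1 c2@4, authorship 1..2
After op 5 (move_left): buffer="lwrl" (len 4), cursors c1@0 c3@0 c2@3, authorship 1..2
After op 6 (add_cursor(4)): buffer="lwrl" (len 4), cursors c1@0 c3@0 c2@3 c4@4, authorship 1..2
Authorship (.=original, N=cursor N): 1 . . 2
Index 0: author = 1

Answer: cursor 1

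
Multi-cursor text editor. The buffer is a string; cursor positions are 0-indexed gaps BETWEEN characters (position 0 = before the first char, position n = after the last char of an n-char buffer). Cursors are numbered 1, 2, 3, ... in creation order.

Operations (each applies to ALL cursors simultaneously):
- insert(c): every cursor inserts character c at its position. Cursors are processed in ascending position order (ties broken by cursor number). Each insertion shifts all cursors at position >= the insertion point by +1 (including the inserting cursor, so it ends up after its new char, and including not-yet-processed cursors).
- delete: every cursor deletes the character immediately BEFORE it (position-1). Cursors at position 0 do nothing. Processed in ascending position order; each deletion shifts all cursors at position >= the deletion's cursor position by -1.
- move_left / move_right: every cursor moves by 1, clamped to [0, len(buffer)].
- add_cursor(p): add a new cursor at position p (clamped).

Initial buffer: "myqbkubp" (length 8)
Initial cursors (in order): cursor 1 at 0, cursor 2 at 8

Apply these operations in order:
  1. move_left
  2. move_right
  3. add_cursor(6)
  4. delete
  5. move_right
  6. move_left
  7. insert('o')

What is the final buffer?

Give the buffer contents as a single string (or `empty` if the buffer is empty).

Answer: oyqbkoob

Derivation:
After op 1 (move_left): buffer="myqbkubp" (len 8), cursors c1@0 c2@7, authorship ........
After op 2 (move_right): buffer="myqbkubp" (len 8), cursors c1@1 c2@8, authorship ........
After op 3 (add_cursor(6)): buffer="myqbkubp" (len 8), cursors c1@1 c3@6 c2@8, authorship ........
After op 4 (delete): buffer="yqbkb" (len 5), cursors c1@0 c3@4 c2@5, authorship .....
After op 5 (move_right): buffer="yqbkb" (len 5), cursors c1@1 c2@5 c3@5, authorship .....
After op 6 (move_left): buffer="yqbkb" (len 5), cursors c1@0 c2@4 c3@4, authorship .....
After op 7 (insert('o')): buffer="oyqbkoob" (len 8), cursors c1@1 c2@7 c3@7, authorship 1....23.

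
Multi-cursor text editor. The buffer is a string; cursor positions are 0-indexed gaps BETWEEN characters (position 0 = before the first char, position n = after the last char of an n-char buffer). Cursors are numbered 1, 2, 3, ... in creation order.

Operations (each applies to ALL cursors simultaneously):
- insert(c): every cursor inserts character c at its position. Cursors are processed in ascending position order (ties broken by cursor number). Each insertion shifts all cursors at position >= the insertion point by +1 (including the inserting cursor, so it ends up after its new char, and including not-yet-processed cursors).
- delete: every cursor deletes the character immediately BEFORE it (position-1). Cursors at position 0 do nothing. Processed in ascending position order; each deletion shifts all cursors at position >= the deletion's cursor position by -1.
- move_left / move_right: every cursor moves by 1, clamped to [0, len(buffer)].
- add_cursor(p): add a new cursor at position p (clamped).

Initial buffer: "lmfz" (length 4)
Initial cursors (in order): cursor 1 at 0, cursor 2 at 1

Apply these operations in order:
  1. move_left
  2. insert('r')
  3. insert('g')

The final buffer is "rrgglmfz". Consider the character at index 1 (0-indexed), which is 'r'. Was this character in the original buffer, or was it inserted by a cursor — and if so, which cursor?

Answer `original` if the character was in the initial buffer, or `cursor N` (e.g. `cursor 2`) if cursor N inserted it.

Answer: cursor 2

Derivation:
After op 1 (move_left): buffer="lmfz" (len 4), cursors c1@0 c2@0, authorship ....
After op 2 (insert('r')): buffer="rrlmfz" (len 6), cursors c1@2 c2@2, authorship 12....
After op 3 (insert('g')): buffer="rrgglmfz" (len 8), cursors c1@4 c2@4, authorship 1212....
Authorship (.=original, N=cursor N): 1 2 1 2 . . . .
Index 1: author = 2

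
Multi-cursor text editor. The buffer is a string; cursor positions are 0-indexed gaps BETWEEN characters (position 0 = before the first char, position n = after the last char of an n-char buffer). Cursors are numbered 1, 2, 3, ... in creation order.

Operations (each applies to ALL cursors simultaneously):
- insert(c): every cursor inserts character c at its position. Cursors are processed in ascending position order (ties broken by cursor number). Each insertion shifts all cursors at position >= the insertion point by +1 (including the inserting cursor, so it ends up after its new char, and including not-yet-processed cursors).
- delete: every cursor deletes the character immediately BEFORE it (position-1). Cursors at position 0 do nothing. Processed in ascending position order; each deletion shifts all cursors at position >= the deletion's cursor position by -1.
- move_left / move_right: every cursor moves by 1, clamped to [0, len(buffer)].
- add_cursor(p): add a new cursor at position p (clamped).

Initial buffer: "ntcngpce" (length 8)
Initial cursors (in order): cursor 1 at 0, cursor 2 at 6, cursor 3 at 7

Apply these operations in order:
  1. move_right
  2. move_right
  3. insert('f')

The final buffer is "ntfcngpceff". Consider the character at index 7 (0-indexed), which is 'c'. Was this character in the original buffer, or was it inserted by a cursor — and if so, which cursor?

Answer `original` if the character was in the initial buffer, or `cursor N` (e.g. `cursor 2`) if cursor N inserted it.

After op 1 (move_right): buffer="ntcngpce" (len 8), cursors c1@1 c2@7 c3@8, authorship ........
After op 2 (move_right): buffer="ntcngpce" (len 8), cursors c1@2 c2@8 c3@8, authorship ........
After op 3 (insert('f')): buffer="ntfcngpceff" (len 11), cursors c1@3 c2@11 c3@11, authorship ..1......23
Authorship (.=original, N=cursor N): . . 1 . . . . . . 2 3
Index 7: author = original

Answer: original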